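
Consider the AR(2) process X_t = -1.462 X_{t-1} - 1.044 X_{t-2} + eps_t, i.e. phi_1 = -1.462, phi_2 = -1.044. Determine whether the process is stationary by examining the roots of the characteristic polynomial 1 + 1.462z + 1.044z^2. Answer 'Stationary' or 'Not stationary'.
\text{Not stationary}

The AR(p) characteristic polynomial is P(z) = 1 + 1.462z + 1.044z^2.
Stationarity requires all roots to lie outside the unit circle, i.e. |z| > 1 for every root.
Set 1 + (1.462) z + (1.044) z^2 = 0, i.e. a z^2 + b z + c = 0 with a = 1.044, b = 1.462, c = 1.
Discriminant D = b^2 - 4ac = (1.462)^2 - 4*(1.044)*1 = 2.137444 - (4.176) = -2.038556.
D < 0, so the roots are the complex-conjugate pair z = (-b +/- i sqrt(-D)) / (2a) = -0.7002 +/- 0.6838i.
For a conjugate pair |z|^2 = z * conj(z) = (product of roots) = c/a = 1/(1.044) = 0.957854, so |z| = sqrt(0.957854) = 0.9787 for both roots.
Moduli of all roots: 0.9787, 0.9787.
All moduli strictly greater than 1? No.
Verdict: Not stationary.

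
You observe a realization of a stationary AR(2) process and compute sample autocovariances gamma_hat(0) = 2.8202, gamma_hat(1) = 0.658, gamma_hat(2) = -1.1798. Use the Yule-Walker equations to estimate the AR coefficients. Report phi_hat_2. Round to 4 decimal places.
\hat\phi_{2} = -0.5000

The Yule-Walker equations for an AR(p) process read, in matrix form,
  Gamma_p phi = r_p,   with   (Gamma_p)_{ij} = gamma(|i - j|),
                       (r_p)_i = gamma(i),   i,j = 1..p.
Substitute the sample gammas (Toeplitz matrix and right-hand side of size 2):
  Gamma_p = [[2.8202, 0.658], [0.658, 2.8202]]
  r_p     = [0.658, -1.1798]
Written out:
  2.8202 phi_1 + 0.658 phi_2 = 0.658
  0.658 phi_1 + 2.8202 phi_2 = -1.1798
Solve by Cramer's rule:
  det = gamma(0)^2 - gamma(1)^2 = (2.8202)^2 - (0.658)^2 = 7.95352804 - 0.432964 = 7.52056404
  phi_hat_1 = [gamma(1) gamma(0) - gamma(1) gamma(2)] / det = [(0.658)(2.8202) - (0.658)(-1.1798)] / 7.52056404 = 2.632 / 7.52056404 = 0.35
  phi_hat_2 = [gamma(0) gamma(2) - gamma(1)^2] / det = [(2.8202)(-1.1798) - (0.658)^2] / 7.52056404 = -3.76023596 / 7.52056404 = -0.5
So phi_hat = [0.3500, -0.5000].
Therefore phi_hat_2 = -0.5000.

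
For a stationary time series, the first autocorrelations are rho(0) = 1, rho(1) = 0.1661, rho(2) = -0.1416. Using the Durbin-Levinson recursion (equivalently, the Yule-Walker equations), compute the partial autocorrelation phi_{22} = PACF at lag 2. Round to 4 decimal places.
\phi_{22} = -0.1740

The PACF at lag k is phi_{kk}, the last component of the solution
to the Yule-Walker system G_k phi = r_k where
  (G_k)_{ij} = rho(|i - j|), (r_k)_i = rho(i), i,j = 1..k.
Equivalently, Durbin-Levinson gives phi_{kk} iteratively:
  phi_{11} = rho(1)
  phi_{kk} = [rho(k) - sum_{j=1..k-1} phi_{k-1,j} rho(k-j)]
            / [1 - sum_{j=1..k-1} phi_{k-1,j} rho(j)],
  phi_{k,j} = phi_{k-1,j} - phi_{kk} phi_{k-1,k-j},  j = 1..k-1.
Step k = 1:
  phi_11 = rho(1) = 0.1661.
Step k = 2:
  phi_22 = [rho(2) - phi_11 rho(1)] / [1 - phi_11 rho(1)] = [-0.1416 - (0.1661)(0.1661)] / [1 - (0.1661)(0.1661)]
         = -0.16918921 / 0.97241079 = -0.174.
Therefore phi_{22} = -0.1740.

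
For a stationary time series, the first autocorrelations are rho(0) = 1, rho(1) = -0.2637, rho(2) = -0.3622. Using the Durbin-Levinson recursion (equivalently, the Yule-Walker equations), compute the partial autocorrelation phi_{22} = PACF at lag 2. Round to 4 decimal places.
\phi_{22} = -0.4640

The PACF at lag k is phi_{kk}, the last component of the solution
to the Yule-Walker system G_k phi = r_k where
  (G_k)_{ij} = rho(|i - j|), (r_k)_i = rho(i), i,j = 1..k.
Equivalently, Durbin-Levinson gives phi_{kk} iteratively:
  phi_{11} = rho(1)
  phi_{kk} = [rho(k) - sum_{j=1..k-1} phi_{k-1,j} rho(k-j)]
            / [1 - sum_{j=1..k-1} phi_{k-1,j} rho(j)],
  phi_{k,j} = phi_{k-1,j} - phi_{kk} phi_{k-1,k-j},  j = 1..k-1.
Step k = 1:
  phi_11 = rho(1) = -0.2637.
Step k = 2:
  phi_22 = [rho(2) - phi_11 rho(1)] / [1 - phi_11 rho(1)] = [-0.3622 - (-0.2637)(-0.2637)] / [1 - (-0.2637)(-0.2637)]
         = -0.43173769 / 0.93046231 = -0.464.
Therefore phi_{22} = -0.4640.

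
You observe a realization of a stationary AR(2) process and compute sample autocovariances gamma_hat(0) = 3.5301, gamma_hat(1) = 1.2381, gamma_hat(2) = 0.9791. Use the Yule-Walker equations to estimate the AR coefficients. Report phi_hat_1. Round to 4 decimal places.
\hat\phi_{1} = 0.2890

The Yule-Walker equations for an AR(p) process read, in matrix form,
  Gamma_p phi = r_p,   with   (Gamma_p)_{ij} = gamma(|i - j|),
                       (r_p)_i = gamma(i),   i,j = 1..p.
Substitute the sample gammas (Toeplitz matrix and right-hand side of size 2):
  Gamma_p = [[3.5301, 1.2381], [1.2381, 3.5301]]
  r_p     = [1.2381, 0.9791]
Written out:
  3.5301 phi_1 + 1.2381 phi_2 = 1.2381
  1.2381 phi_1 + 3.5301 phi_2 = 0.9791
Solve by Cramer's rule:
  det = gamma(0)^2 - gamma(1)^2 = (3.5301)^2 - (1.2381)^2 = 12.46160601 - 1.53289161 = 10.9287144
  phi_hat_1 = [gamma(1) gamma(0) - gamma(1) gamma(2)] / det = [(1.2381)(3.5301) - (1.2381)(0.9791)] / 10.9287144 = 3.1583931 / 10.9287144 = 0.289
  phi_hat_2 = [gamma(0) gamma(2) - gamma(1)^2] / det = [(3.5301)(0.9791) - (1.2381)^2] / 10.9287144 = 1.9234293 / 10.9287144 = 0.176
So phi_hat = [0.2890, 0.1760].
Therefore phi_hat_1 = 0.2890.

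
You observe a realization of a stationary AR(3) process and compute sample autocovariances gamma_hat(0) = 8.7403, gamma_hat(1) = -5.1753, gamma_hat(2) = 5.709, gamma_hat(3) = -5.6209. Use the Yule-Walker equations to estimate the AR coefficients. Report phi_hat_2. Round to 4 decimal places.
\hat\phi_{2} = 0.3660

The Yule-Walker equations for an AR(p) process read, in matrix form,
  Gamma_p phi = r_p,   with   (Gamma_p)_{ij} = gamma(|i - j|),
                       (r_p)_i = gamma(i),   i,j = 1..p.
Substitute the sample gammas (Toeplitz matrix and right-hand side of size 3):
  Gamma_p = [[8.7403, -5.1753, 5.709], [-5.1753, 8.7403, -5.1753], [5.709, -5.1753, 8.7403]]
  r_p     = [-5.1753, 5.709, -5.6209]
Written out (R1..R3):
  (R1) 8.7403 phi_1 - 5.1753 phi_2 + 5.709 phi_3 = -5.1753
  (R2) -5.1753 phi_1 + 8.7403 phi_2 - 5.1753 phi_3 = 5.709
  (R3) 5.709 phi_1 - 5.1753 phi_2 + 8.7403 phi_3 = -5.6209
Gaussian elimination:
  R2 <- R2 - (-5.1753/8.7403) R1 = R2 - (-0.592119) R1:  5.675905 phi_2 - 1.794891 phi_3 = 2.644605
  R3 <- R3 - (5.709/8.7403) R1 = R3 - (0.653181) R1:  -1.794891 phi_2 + 5.011288 phi_3 = -2.240491
  R3 <- R3 - (-1.794891/5.675905) R2 = R3 - (-0.31623) R2:  4.44369 phi_3 = -1.404188
Back-substitution:
  phi_hat_3 = -1.404188 / 4.44369 = -0.315996
  phi_hat_2 = (2.644605 - (-1.794891)(-0.315996)) / 5.675905 = 0.366008
  phi_hat_1 = (-5.1753 - (-5.1753)(0.366008) - (5.709)(-0.315996)) / 8.7403 = -0.168996
So phi_hat = [-0.1690, 0.3660, -0.3160].
Therefore phi_hat_2 = 0.3660.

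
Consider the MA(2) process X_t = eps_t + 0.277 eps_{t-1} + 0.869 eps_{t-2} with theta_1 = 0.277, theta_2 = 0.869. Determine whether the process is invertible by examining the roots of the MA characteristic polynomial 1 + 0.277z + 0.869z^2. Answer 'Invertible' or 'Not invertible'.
\text{Invertible}

The MA(q) characteristic polynomial is P(z) = 1 + 0.277z + 0.869z^2.
Invertibility requires all roots to lie outside the unit circle, i.e. |z| > 1 for every root.
Set 1 + (0.277) z + (0.869) z^2 = 0, i.e. a z^2 + b z + c = 0 with a = 0.869, b = 0.277, c = 1.
Discriminant D = b^2 - 4ac = (0.277)^2 - 4*(0.869)*1 = 0.076729 - (3.476) = -3.399271.
D < 0, so the roots are the complex-conjugate pair z = (-b +/- i sqrt(-D)) / (2a) = -0.1594 +/- 1.0608i.
For a conjugate pair |z|^2 = z * conj(z) = (product of roots) = c/a = 1/(0.869) = 1.150748, so |z| = sqrt(1.150748) = 1.0727 for both roots.
Moduli of all roots: 1.0727, 1.0727.
All moduli strictly greater than 1? Yes.
Verdict: Invertible.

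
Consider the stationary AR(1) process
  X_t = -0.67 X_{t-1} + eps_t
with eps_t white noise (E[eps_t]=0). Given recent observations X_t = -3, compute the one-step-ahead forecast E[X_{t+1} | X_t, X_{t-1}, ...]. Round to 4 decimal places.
E[X_{t+1} \mid \mathcal F_t] = 2.0100

For an AR(p) model X_t = c + sum_i phi_i X_{t-i} + eps_t, the
one-step-ahead conditional mean is
  E[X_{t+1} | X_t, ...] = c + sum_i phi_i X_{t+1-i}.
Substitute known values:
  E[X_{t+1} | ...] = (-0.67) * (-3)
                   = 2.0100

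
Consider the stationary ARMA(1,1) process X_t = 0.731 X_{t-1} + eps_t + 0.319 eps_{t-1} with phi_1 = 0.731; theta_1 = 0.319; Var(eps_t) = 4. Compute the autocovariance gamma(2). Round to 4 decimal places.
\gamma(2) = 8.1311

Multiply the model equation by X_{t-k} and take expectations. With theta_0 = psi_0 = 1 and psi_j the MA(infinity) weights, this gives
  gamma(k) - sum_i phi_i gamma(k-i) = c_k,
  c_k = sigma^2 * sum_{j=k..q} theta_j psi_{j-k}   (c_k = 0 for k > q),
using gamma(-m) = gamma(m).
psi-weights needed (psi_j = theta_j + sum_i phi_i psi_{j-i}):
  psi_1 = theta_1 + phi_1 = 0.319 + (0.731) = 1.05
Right-hand sides:
  c_0 = sigma^2 (1 + theta_1 psi_1) = 4 * (1 + (0.319)(1.05)) = 4 * 1.33495 = 5.3398
  c_1 = sigma^2 theta_1 = 4 * (0.319) = 1.276
  c_2 = 0
Equations for k = 0 and k = 1 (AR order 1):
  gamma(0) = phi_1 gamma(1) + c_0
  gamma(1) = phi_1 gamma(0) + c_1
Substituting the second into the first: gamma(0) (1 - phi_1^2) = c_0 + phi_1 c_1, so
  gamma(0) = (c_0 + phi_1 c_1) / (1 - phi_1^2) = (5.3398 + (0.731)(1.276)) / (1 - (0.731)^2) = 6.272556 / 0.465639 = 13.470856.
  gamma(1) = phi_1 gamma(0) + c_1 = (0.731)(13.470856) + (1.276) = 11.123196.
For k = 2 (> q): gamma(2) = phi_1 gamma(1) = (0.731)(11.123196) = 8.131056.
Therefore gamma(2) = 8.1311 (to 4 decimal places).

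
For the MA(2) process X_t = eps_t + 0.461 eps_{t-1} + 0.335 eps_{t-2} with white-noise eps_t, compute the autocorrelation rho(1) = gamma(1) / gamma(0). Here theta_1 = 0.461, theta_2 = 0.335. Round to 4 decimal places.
\rho(1) = 0.4646

For an MA(q) process with theta_0 = 1, the autocovariance is
  gamma(k) = sigma^2 * sum_{i=0..q-k} theta_i * theta_{i+k},
and rho(k) = gamma(k) / gamma(0). Sigma^2 cancels.
  numerator   = (1)*(0.461) + (0.461)*(0.335) = 0.615435.
  denominator = (1)^2 + (0.461)^2 + (0.335)^2 = 1.324746.
  rho(1) = 0.615435 / 1.324746 = 0.4646.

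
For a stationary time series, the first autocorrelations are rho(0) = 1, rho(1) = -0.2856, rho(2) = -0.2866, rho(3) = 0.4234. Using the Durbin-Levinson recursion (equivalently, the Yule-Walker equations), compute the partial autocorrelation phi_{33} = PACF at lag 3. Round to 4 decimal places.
\phi_{33} = 0.2520

The PACF at lag k is phi_{kk}, the last component of the solution
to the Yule-Walker system G_k phi = r_k where
  (G_k)_{ij} = rho(|i - j|), (r_k)_i = rho(i), i,j = 1..k.
Equivalently, Durbin-Levinson gives phi_{kk} iteratively:
  phi_{11} = rho(1)
  phi_{kk} = [rho(k) - sum_{j=1..k-1} phi_{k-1,j} rho(k-j)]
            / [1 - sum_{j=1..k-1} phi_{k-1,j} rho(j)],
  phi_{k,j} = phi_{k-1,j} - phi_{kk} phi_{k-1,k-j},  j = 1..k-1.
Step k = 1:
  phi_11 = rho(1) = -0.2856.
Step k = 2:
  phi_22 = [rho(2) - phi_11 rho(1)] / [1 - phi_11 rho(1)] = [-0.2866 - (-0.2856)(-0.2856)] / [1 - (-0.2856)(-0.2856)]
         = -0.36816736 / 0.91843264 = -0.400865.
  Update: phi_21 = phi_11 - phi_22 phi_11 = -0.2856 - (-0.400865)(-0.2856) = -0.400087.
Step k = 3:
  phi_33 = [rho(3) - phi_21 rho(2) - phi_22 rho(1)] / [1 - phi_21 rho(1) - phi_22 rho(2)]
    numerator   = 0.4234 - (-0.400087)(-0.2866) - (-0.400865)(-0.2856) = 0.19424807
    denominator = 1 - (-0.400087)(-0.2856) - (-0.400865)(-0.2866) = 0.77084729
  phi_33 = 0.19424807 / 0.77084729 = 0.252.
Therefore phi_{33} = 0.2520.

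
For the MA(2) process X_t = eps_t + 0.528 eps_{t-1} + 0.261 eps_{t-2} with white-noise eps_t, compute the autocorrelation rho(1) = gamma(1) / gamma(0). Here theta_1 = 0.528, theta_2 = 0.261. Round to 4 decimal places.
\rho(1) = 0.4943

For an MA(q) process with theta_0 = 1, the autocovariance is
  gamma(k) = sigma^2 * sum_{i=0..q-k} theta_i * theta_{i+k},
and rho(k) = gamma(k) / gamma(0). Sigma^2 cancels.
  numerator   = (1)*(0.528) + (0.528)*(0.261) = 0.665808.
  denominator = (1)^2 + (0.528)^2 + (0.261)^2 = 1.346905.
  rho(1) = 0.665808 / 1.346905 = 0.4943.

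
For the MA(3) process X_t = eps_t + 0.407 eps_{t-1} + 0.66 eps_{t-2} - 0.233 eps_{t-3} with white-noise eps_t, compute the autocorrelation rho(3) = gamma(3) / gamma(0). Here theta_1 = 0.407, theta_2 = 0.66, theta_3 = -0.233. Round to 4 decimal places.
\rho(3) = -0.1407

For an MA(q) process with theta_0 = 1, the autocovariance is
  gamma(k) = sigma^2 * sum_{i=0..q-k} theta_i * theta_{i+k},
and rho(k) = gamma(k) / gamma(0). Sigma^2 cancels.
  numerator   = (1)*(-0.233) = -0.233.
  denominator = (1)^2 + (0.407)^2 + (0.66)^2 + (-0.233)^2 = 1.655538.
  rho(3) = -0.233 / 1.655538 = -0.1407.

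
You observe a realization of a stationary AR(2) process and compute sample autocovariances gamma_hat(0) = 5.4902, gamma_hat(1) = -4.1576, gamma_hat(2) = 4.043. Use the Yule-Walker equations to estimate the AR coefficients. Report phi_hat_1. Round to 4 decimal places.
\hat\phi_{1} = -0.4680

The Yule-Walker equations for an AR(p) process read, in matrix form,
  Gamma_p phi = r_p,   with   (Gamma_p)_{ij} = gamma(|i - j|),
                       (r_p)_i = gamma(i),   i,j = 1..p.
Substitute the sample gammas (Toeplitz matrix and right-hand side of size 2):
  Gamma_p = [[5.4902, -4.1576], [-4.1576, 5.4902]]
  r_p     = [-4.1576, 4.043]
Written out:
  5.4902 phi_1 - 4.1576 phi_2 = -4.1576
  -4.1576 phi_1 + 5.4902 phi_2 = 4.043
Solve by Cramer's rule:
  det = gamma(0)^2 - gamma(1)^2 = (5.4902)^2 - (-4.1576)^2 = 30.14229604 - 17.28563776 = 12.85665828
  phi_hat_1 = [gamma(1) gamma(0) - gamma(1) gamma(2)] / det = [(-4.1576)(5.4902) - (-4.1576)(4.043)] / 12.85665828 = -6.01687872 / 12.85665828 = -0.468
  phi_hat_2 = [gamma(0) gamma(2) - gamma(1)^2] / det = [(5.4902)(4.043) - (-4.1576)^2] / 12.85665828 = 4.91124084 / 12.85665828 = 0.382
So phi_hat = [-0.4680, 0.3820].
Therefore phi_hat_1 = -0.4680.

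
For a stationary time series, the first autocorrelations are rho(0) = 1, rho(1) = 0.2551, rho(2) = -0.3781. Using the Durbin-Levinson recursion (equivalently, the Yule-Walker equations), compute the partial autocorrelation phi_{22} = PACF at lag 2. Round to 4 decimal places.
\phi_{22} = -0.4740

The PACF at lag k is phi_{kk}, the last component of the solution
to the Yule-Walker system G_k phi = r_k where
  (G_k)_{ij} = rho(|i - j|), (r_k)_i = rho(i), i,j = 1..k.
Equivalently, Durbin-Levinson gives phi_{kk} iteratively:
  phi_{11} = rho(1)
  phi_{kk} = [rho(k) - sum_{j=1..k-1} phi_{k-1,j} rho(k-j)]
            / [1 - sum_{j=1..k-1} phi_{k-1,j} rho(j)],
  phi_{k,j} = phi_{k-1,j} - phi_{kk} phi_{k-1,k-j},  j = 1..k-1.
Step k = 1:
  phi_11 = rho(1) = 0.2551.
Step k = 2:
  phi_22 = [rho(2) - phi_11 rho(1)] / [1 - phi_11 rho(1)] = [-0.3781 - (0.2551)(0.2551)] / [1 - (0.2551)(0.2551)]
         = -0.44317601 / 0.93492399 = -0.474.
Therefore phi_{22} = -0.4740.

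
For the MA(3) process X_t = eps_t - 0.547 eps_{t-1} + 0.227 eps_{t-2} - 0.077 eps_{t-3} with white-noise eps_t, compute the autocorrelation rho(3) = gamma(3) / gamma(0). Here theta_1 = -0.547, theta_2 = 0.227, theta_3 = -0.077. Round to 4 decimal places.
\rho(3) = -0.0568

For an MA(q) process with theta_0 = 1, the autocovariance is
  gamma(k) = sigma^2 * sum_{i=0..q-k} theta_i * theta_{i+k},
and rho(k) = gamma(k) / gamma(0). Sigma^2 cancels.
  numerator   = (1)*(-0.077) = -0.077.
  denominator = (1)^2 + (-0.547)^2 + (0.227)^2 + (-0.077)^2 = 1.356667.
  rho(3) = -0.077 / 1.356667 = -0.0568.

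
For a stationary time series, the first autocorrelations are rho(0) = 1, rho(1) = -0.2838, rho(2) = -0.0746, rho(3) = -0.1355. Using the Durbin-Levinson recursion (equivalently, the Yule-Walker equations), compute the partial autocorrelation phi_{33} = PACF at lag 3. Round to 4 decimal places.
\phi_{33} = -0.2330

The PACF at lag k is phi_{kk}, the last component of the solution
to the Yule-Walker system G_k phi = r_k where
  (G_k)_{ij} = rho(|i - j|), (r_k)_i = rho(i), i,j = 1..k.
Equivalently, Durbin-Levinson gives phi_{kk} iteratively:
  phi_{11} = rho(1)
  phi_{kk} = [rho(k) - sum_{j=1..k-1} phi_{k-1,j} rho(k-j)]
            / [1 - sum_{j=1..k-1} phi_{k-1,j} rho(j)],
  phi_{k,j} = phi_{k-1,j} - phi_{kk} phi_{k-1,k-j},  j = 1..k-1.
Step k = 1:
  phi_11 = rho(1) = -0.2838.
Step k = 2:
  phi_22 = [rho(2) - phi_11 rho(1)] / [1 - phi_11 rho(1)] = [-0.0746 - (-0.2838)(-0.2838)] / [1 - (-0.2838)(-0.2838)]
         = -0.15514244 / 0.91945756 = -0.168733.
  Update: phi_21 = phi_11 - phi_22 phi_11 = -0.2838 - (-0.168733)(-0.2838) = -0.331686.
Step k = 3:
  phi_33 = [rho(3) - phi_21 rho(2) - phi_22 rho(1)] / [1 - phi_21 rho(1) - phi_22 rho(2)]
    numerator   = -0.1355 - (-0.331686)(-0.0746) - (-0.168733)(-0.2838) = -0.2081301
    denominator = 1 - (-0.331686)(-0.2838) - (-0.168733)(-0.0746) = 0.89327998
  phi_33 = -0.2081301 / 0.89327998 = -0.233.
Therefore phi_{33} = -0.2330.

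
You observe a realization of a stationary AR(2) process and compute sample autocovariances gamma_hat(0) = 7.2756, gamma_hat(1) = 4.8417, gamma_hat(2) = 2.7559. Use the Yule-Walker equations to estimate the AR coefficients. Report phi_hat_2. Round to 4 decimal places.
\hat\phi_{2} = -0.1150

The Yule-Walker equations for an AR(p) process read, in matrix form,
  Gamma_p phi = r_p,   with   (Gamma_p)_{ij} = gamma(|i - j|),
                       (r_p)_i = gamma(i),   i,j = 1..p.
Substitute the sample gammas (Toeplitz matrix and right-hand side of size 2):
  Gamma_p = [[7.2756, 4.8417], [4.8417, 7.2756]]
  r_p     = [4.8417, 2.7559]
Written out:
  7.2756 phi_1 + 4.8417 phi_2 = 4.8417
  4.8417 phi_1 + 7.2756 phi_2 = 2.7559
Solve by Cramer's rule:
  det = gamma(0)^2 - gamma(1)^2 = (7.2756)^2 - (4.8417)^2 = 52.93435536 - 23.44205889 = 29.49229647
  phi_hat_1 = [gamma(1) gamma(0) - gamma(1) gamma(2)] / det = [(4.8417)(7.2756) - (4.8417)(2.7559)] / 29.49229647 = 21.88303149 / 29.49229647 = 0.742
  phi_hat_2 = [gamma(0) gamma(2) - gamma(1)^2] / det = [(7.2756)(2.7559) - (4.8417)^2] / 29.49229647 = -3.39123285 / 29.49229647 = -0.115
So phi_hat = [0.7420, -0.1150].
Therefore phi_hat_2 = -0.1150.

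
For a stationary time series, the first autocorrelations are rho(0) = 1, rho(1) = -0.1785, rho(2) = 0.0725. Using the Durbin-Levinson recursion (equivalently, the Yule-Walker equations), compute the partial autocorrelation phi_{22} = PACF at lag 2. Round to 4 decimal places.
\phi_{22} = 0.0420

The PACF at lag k is phi_{kk}, the last component of the solution
to the Yule-Walker system G_k phi = r_k where
  (G_k)_{ij} = rho(|i - j|), (r_k)_i = rho(i), i,j = 1..k.
Equivalently, Durbin-Levinson gives phi_{kk} iteratively:
  phi_{11} = rho(1)
  phi_{kk} = [rho(k) - sum_{j=1..k-1} phi_{k-1,j} rho(k-j)]
            / [1 - sum_{j=1..k-1} phi_{k-1,j} rho(j)],
  phi_{k,j} = phi_{k-1,j} - phi_{kk} phi_{k-1,k-j},  j = 1..k-1.
Step k = 1:
  phi_11 = rho(1) = -0.1785.
Step k = 2:
  phi_22 = [rho(2) - phi_11 rho(1)] / [1 - phi_11 rho(1)] = [0.0725 - (-0.1785)(-0.1785)] / [1 - (-0.1785)(-0.1785)]
         = 0.04063775 / 0.96813775 = 0.042.
Therefore phi_{22} = 0.0420.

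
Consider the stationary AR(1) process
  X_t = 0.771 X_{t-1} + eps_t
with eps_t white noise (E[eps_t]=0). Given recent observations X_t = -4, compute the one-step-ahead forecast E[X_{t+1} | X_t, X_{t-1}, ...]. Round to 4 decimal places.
E[X_{t+1} \mid \mathcal F_t] = -3.0840

For an AR(p) model X_t = c + sum_i phi_i X_{t-i} + eps_t, the
one-step-ahead conditional mean is
  E[X_{t+1} | X_t, ...] = c + sum_i phi_i X_{t+1-i}.
Substitute known values:
  E[X_{t+1} | ...] = (0.771) * (-4)
                   = -3.0840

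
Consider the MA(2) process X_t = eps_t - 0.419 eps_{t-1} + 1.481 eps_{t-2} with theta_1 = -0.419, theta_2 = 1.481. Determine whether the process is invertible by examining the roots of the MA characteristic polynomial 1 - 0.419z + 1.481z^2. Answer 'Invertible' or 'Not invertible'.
\text{Not invertible}

The MA(q) characteristic polynomial is P(z) = 1 - 0.419z + 1.481z^2.
Invertibility requires all roots to lie outside the unit circle, i.e. |z| > 1 for every root.
Set 1 + (-0.419) z + (1.481) z^2 = 0, i.e. a z^2 + b z + c = 0 with a = 1.481, b = -0.419, c = 1.
Discriminant D = b^2 - 4ac = (-0.419)^2 - 4*(1.481)*1 = 0.175561 - (5.924) = -5.748439.
D < 0, so the roots are the complex-conjugate pair z = (-b +/- i sqrt(-D)) / (2a) = 0.1415 +/- 0.8094i.
For a conjugate pair |z|^2 = z * conj(z) = (product of roots) = c/a = 1/(1.481) = 0.675219, so |z| = sqrt(0.675219) = 0.8217 for both roots.
Moduli of all roots: 0.8217, 0.8217.
All moduli strictly greater than 1? No.
Verdict: Not invertible.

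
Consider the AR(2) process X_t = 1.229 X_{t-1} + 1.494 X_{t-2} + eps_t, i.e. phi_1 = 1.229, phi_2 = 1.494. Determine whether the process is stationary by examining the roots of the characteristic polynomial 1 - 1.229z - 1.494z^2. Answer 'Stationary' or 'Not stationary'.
\text{Not stationary}

The AR(p) characteristic polynomial is P(z) = 1 - 1.229z - 1.494z^2.
Stationarity requires all roots to lie outside the unit circle, i.e. |z| > 1 for every root.
Set 1 + (-1.229) z + (-1.494) z^2 = 0, i.e. a z^2 + b z + c = 0 with a = -1.494, b = -1.229, c = 1.
Discriminant D = b^2 - 4ac = (-1.229)^2 - 4*(-1.494)*1 = 1.510441 - (-5.976) = 7.486441.
D >= 0, so the roots are real: z = (-b +/- sqrt(D)) / (2a) = (1.229 +/- 2.736136) / (-2.988).
  z_1 = (1.229 + 2.736136) / (-2.988) = -1.327,   |z_1| = 1.327.
  z_2 = (1.229 - 2.736136) / (-2.988) = 0.5044,   |z_2| = 0.5044.
Moduli of all roots: 1.3270, 0.5044.
All moduli strictly greater than 1? No.
Verdict: Not stationary.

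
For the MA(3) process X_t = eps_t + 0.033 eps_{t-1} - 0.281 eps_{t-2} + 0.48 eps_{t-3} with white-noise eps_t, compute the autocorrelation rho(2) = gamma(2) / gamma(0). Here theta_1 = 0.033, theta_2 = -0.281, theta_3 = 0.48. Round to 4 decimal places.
\rho(2) = -0.2023

For an MA(q) process with theta_0 = 1, the autocovariance is
  gamma(k) = sigma^2 * sum_{i=0..q-k} theta_i * theta_{i+k},
and rho(k) = gamma(k) / gamma(0). Sigma^2 cancels.
  numerator   = (1)*(-0.281) + (0.033)*(0.48) = -0.26516.
  denominator = (1)^2 + (0.033)^2 + (-0.281)^2 + (0.48)^2 = 1.31045.
  rho(2) = -0.26516 / 1.31045 = -0.2023.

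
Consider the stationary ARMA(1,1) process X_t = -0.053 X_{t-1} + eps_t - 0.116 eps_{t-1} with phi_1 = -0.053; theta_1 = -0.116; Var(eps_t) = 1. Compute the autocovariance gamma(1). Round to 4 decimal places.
\gamma(1) = -0.1705

Multiply the model equation by X_{t-k} and take expectations. With theta_0 = psi_0 = 1 and psi_j the MA(infinity) weights, this gives
  gamma(k) - sum_i phi_i gamma(k-i) = c_k,
  c_k = sigma^2 * sum_{j=k..q} theta_j psi_{j-k}   (c_k = 0 for k > q),
using gamma(-m) = gamma(m).
psi-weights needed (psi_j = theta_j + sum_i phi_i psi_{j-i}):
  psi_1 = theta_1 + phi_1 = -0.116 + (-0.053) = -0.169
Right-hand sides:
  c_0 = sigma^2 (1 + theta_1 psi_1) = 1 * (1 + (-0.116)(-0.169)) = 1 * 1.019604 = 1.019604
  c_1 = sigma^2 theta_1 = 1 * (-0.116) = -0.116
  c_2 = 0
Equations for k = 0 and k = 1 (AR order 1):
  gamma(0) = phi_1 gamma(1) + c_0
  gamma(1) = phi_1 gamma(0) + c_1
Substituting the second into the first: gamma(0) (1 - phi_1^2) = c_0 + phi_1 c_1, so
  gamma(0) = (c_0 + phi_1 c_1) / (1 - phi_1^2) = (1.019604 + (-0.053)(-0.116)) / (1 - (-0.053)^2) = 1.025752 / 0.997191 = 1.028641.
  gamma(1) = phi_1 gamma(0) + c_1 = (-0.053)(1.028641) + (-0.116) = -0.170518.
Therefore gamma(1) = -0.1705 (to 4 decimal places).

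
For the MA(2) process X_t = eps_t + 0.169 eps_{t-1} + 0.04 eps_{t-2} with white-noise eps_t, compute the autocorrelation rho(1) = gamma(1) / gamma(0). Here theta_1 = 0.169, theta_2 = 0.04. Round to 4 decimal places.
\rho(1) = 0.1706

For an MA(q) process with theta_0 = 1, the autocovariance is
  gamma(k) = sigma^2 * sum_{i=0..q-k} theta_i * theta_{i+k},
and rho(k) = gamma(k) / gamma(0). Sigma^2 cancels.
  numerator   = (1)*(0.169) + (0.169)*(0.04) = 0.17576.
  denominator = (1)^2 + (0.169)^2 + (0.04)^2 = 1.030161.
  rho(1) = 0.17576 / 1.030161 = 0.1706.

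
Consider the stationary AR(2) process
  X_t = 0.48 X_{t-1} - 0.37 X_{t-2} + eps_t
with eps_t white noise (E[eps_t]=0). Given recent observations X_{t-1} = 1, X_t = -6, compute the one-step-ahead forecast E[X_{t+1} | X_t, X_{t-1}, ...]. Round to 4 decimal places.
E[X_{t+1} \mid \mathcal F_t] = -3.2500

For an AR(p) model X_t = c + sum_i phi_i X_{t-i} + eps_t, the
one-step-ahead conditional mean is
  E[X_{t+1} | X_t, ...] = c + sum_i phi_i X_{t+1-i}.
Substitute known values:
  E[X_{t+1} | ...] = (0.48) * (-6) + (-0.37) * (1)
                   = -3.2500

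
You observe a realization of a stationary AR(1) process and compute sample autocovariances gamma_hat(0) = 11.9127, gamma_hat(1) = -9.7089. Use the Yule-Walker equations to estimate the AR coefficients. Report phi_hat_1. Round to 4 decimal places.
\hat\phi_{1} = -0.8150

The Yule-Walker equations for an AR(p) process read, in matrix form,
  Gamma_p phi = r_p,   with   (Gamma_p)_{ij} = gamma(|i - j|),
                       (r_p)_i = gamma(i),   i,j = 1..p.
Substitute the sample gammas (Toeplitz matrix and right-hand side of size 1):
  Gamma_p = [[11.9127]]
  r_p     = [-9.7089]
With p = 1 this is the single equation gamma(0) phi_1 = gamma(1):
  phi_hat_1 = gamma(1) / gamma(0) = -9.7089 / 11.9127 = -0.8150.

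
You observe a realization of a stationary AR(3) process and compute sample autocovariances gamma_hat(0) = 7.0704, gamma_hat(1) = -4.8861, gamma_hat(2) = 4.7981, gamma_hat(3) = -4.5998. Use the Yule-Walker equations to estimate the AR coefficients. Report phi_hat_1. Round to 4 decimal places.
\hat\phi_{1} = -0.3420

The Yule-Walker equations for an AR(p) process read, in matrix form,
  Gamma_p phi = r_p,   with   (Gamma_p)_{ij} = gamma(|i - j|),
                       (r_p)_i = gamma(i),   i,j = 1..p.
Substitute the sample gammas (Toeplitz matrix and right-hand side of size 3):
  Gamma_p = [[7.0704, -4.8861, 4.7981], [-4.8861, 7.0704, -4.8861], [4.7981, -4.8861, 7.0704]]
  r_p     = [-4.8861, 4.7981, -4.5998]
Written out (R1..R3):
  (R1) 7.0704 phi_1 - 4.8861 phi_2 + 4.7981 phi_3 = -4.8861
  (R2) -4.8861 phi_1 + 7.0704 phi_2 - 4.8861 phi_3 = 4.7981
  (R3) 4.7981 phi_1 - 4.8861 phi_2 + 7.0704 phi_3 = -4.5998
Gaussian elimination:
  R2 <- R2 - (-4.8861/7.0704) R1 = R2 - (-0.691064) R1:  3.693791 phi_2 - 1.570305 phi_3 = 1.421491
  R3 <- R3 - (4.7981/7.0704) R1 = R3 - (0.678618) R1:  -1.570305 phi_2 + 3.814323 phi_3 = -1.284005
  R3 <- R3 - (-1.570305/3.693791) R2 = R3 - (-0.42512) R2:  3.146755 phi_3 = -0.6797
Back-substitution:
  phi_hat_3 = -0.6797 / 3.146755 = -0.216
  phi_hat_2 = (1.421491 - (-1.570305)(-0.216)) / 3.693791 = 0.293006
  phi_hat_1 = (-4.8861 - (-4.8861)(0.293006) - (4.7981)(-0.216)) / 7.0704 = -0.341996
So phi_hat = [-0.3420, 0.2930, -0.2160].
Therefore phi_hat_1 = -0.3420.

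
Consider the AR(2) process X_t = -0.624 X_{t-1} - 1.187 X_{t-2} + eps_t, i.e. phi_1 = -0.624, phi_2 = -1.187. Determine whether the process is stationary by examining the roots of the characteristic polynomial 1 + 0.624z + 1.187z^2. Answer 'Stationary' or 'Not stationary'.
\text{Not stationary}

The AR(p) characteristic polynomial is P(z) = 1 + 0.624z + 1.187z^2.
Stationarity requires all roots to lie outside the unit circle, i.e. |z| > 1 for every root.
Set 1 + (0.624) z + (1.187) z^2 = 0, i.e. a z^2 + b z + c = 0 with a = 1.187, b = 0.624, c = 1.
Discriminant D = b^2 - 4ac = (0.624)^2 - 4*(1.187)*1 = 0.389376 - (4.748) = -4.358624.
D < 0, so the roots are the complex-conjugate pair z = (-b +/- i sqrt(-D)) / (2a) = -0.2628 +/- 0.8794i.
For a conjugate pair |z|^2 = z * conj(z) = (product of roots) = c/a = 1/(1.187) = 0.84246, so |z| = sqrt(0.84246) = 0.9179 for both roots.
Moduli of all roots: 0.9179, 0.9179.
All moduli strictly greater than 1? No.
Verdict: Not stationary.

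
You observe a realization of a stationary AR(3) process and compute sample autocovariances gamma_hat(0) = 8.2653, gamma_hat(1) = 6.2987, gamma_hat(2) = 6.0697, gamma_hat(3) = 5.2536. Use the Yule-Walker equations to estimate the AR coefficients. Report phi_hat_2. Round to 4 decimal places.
\hat\phi_{2} = 0.3640

The Yule-Walker equations for an AR(p) process read, in matrix form,
  Gamma_p phi = r_p,   with   (Gamma_p)_{ij} = gamma(|i - j|),
                       (r_p)_i = gamma(i),   i,j = 1..p.
Substitute the sample gammas (Toeplitz matrix and right-hand side of size 3):
  Gamma_p = [[8.2653, 6.2987, 6.0697], [6.2987, 8.2653, 6.2987], [6.0697, 6.2987, 8.2653]]
  r_p     = [6.2987, 6.0697, 5.2536]
Written out (R1..R3):
  (R1) 8.2653 phi_1 + 6.2987 phi_2 + 6.0697 phi_3 = 6.2987
  (R2) 6.2987 phi_1 + 8.2653 phi_2 + 6.2987 phi_3 = 6.0697
  (R3) 6.0697 phi_1 + 6.2987 phi_2 + 8.2653 phi_3 = 5.2536
Gaussian elimination:
  R2 <- R2 - (6.2987/8.2653) R1 = R2 - (0.762066) R1:  3.465278 phi_2 + 1.673191 phi_3 = 1.269678
  R3 <- R3 - (6.0697/8.2653) R1 = R3 - (0.734359) R1:  1.673191 phi_2 + 3.807959 phi_3 = 0.628091
  R3 <- R3 - (1.673191/3.465278) R2 = R3 - (0.482845) R2:  3.000068 phi_3 = 0.015034
Back-substitution:
  phi_hat_3 = 0.015034 / 3.000068 = 0.005011
  phi_hat_2 = (1.269678 - (1.673191)(0.005011)) / 3.465278 = 0.36398
  phi_hat_1 = (6.2987 - (6.2987)(0.36398) - (6.0697)(0.005011)) / 8.2653 = 0.481009
So phi_hat = [0.4810, 0.3640, 0.0050].
Therefore phi_hat_2 = 0.3640.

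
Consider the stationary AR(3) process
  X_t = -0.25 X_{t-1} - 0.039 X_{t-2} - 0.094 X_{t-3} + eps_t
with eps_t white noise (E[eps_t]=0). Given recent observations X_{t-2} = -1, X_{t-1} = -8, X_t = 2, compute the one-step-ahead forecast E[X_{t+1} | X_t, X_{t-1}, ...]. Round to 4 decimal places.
E[X_{t+1} \mid \mathcal F_t] = -0.0940

For an AR(p) model X_t = c + sum_i phi_i X_{t-i} + eps_t, the
one-step-ahead conditional mean is
  E[X_{t+1} | X_t, ...] = c + sum_i phi_i X_{t+1-i}.
Substitute known values:
  E[X_{t+1} | ...] = (-0.25) * (2) + (-0.039) * (-8) + (-0.094) * (-1)
                   = -0.0940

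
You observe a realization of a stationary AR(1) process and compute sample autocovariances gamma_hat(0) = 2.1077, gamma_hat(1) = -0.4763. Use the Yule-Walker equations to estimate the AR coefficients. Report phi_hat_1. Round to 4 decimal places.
\hat\phi_{1} = -0.2260

The Yule-Walker equations for an AR(p) process read, in matrix form,
  Gamma_p phi = r_p,   with   (Gamma_p)_{ij} = gamma(|i - j|),
                       (r_p)_i = gamma(i),   i,j = 1..p.
Substitute the sample gammas (Toeplitz matrix and right-hand side of size 1):
  Gamma_p = [[2.1077]]
  r_p     = [-0.4763]
With p = 1 this is the single equation gamma(0) phi_1 = gamma(1):
  phi_hat_1 = gamma(1) / gamma(0) = -0.4763 / 2.1077 = -0.2260.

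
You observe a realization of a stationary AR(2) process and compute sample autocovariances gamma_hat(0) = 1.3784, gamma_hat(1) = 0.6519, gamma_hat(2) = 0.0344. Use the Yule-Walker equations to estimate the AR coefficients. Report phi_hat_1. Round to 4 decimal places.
\hat\phi_{1} = 0.5940

The Yule-Walker equations for an AR(p) process read, in matrix form,
  Gamma_p phi = r_p,   with   (Gamma_p)_{ij} = gamma(|i - j|),
                       (r_p)_i = gamma(i),   i,j = 1..p.
Substitute the sample gammas (Toeplitz matrix and right-hand side of size 2):
  Gamma_p = [[1.3784, 0.6519], [0.6519, 1.3784]]
  r_p     = [0.6519, 0.0344]
Written out:
  1.3784 phi_1 + 0.6519 phi_2 = 0.6519
  0.6519 phi_1 + 1.3784 phi_2 = 0.0344
Solve by Cramer's rule:
  det = gamma(0)^2 - gamma(1)^2 = (1.3784)^2 - (0.6519)^2 = 1.89998656 - 0.42497361 = 1.47501295
  phi_hat_1 = [gamma(1) gamma(0) - gamma(1) gamma(2)] / det = [(0.6519)(1.3784) - (0.6519)(0.0344)] / 1.47501295 = 0.8761536 / 1.47501295 = 0.594
  phi_hat_2 = [gamma(0) gamma(2) - gamma(1)^2] / det = [(1.3784)(0.0344) - (0.6519)^2] / 1.47501295 = -0.37755665 / 1.47501295 = -0.256
So phi_hat = [0.5940, -0.2560].
Therefore phi_hat_1 = 0.5940.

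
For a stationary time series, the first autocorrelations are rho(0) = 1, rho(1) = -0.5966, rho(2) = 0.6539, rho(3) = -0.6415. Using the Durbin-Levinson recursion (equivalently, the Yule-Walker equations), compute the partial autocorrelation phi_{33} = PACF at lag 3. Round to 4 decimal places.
\phi_{33} = -0.3079

The PACF at lag k is phi_{kk}, the last component of the solution
to the Yule-Walker system G_k phi = r_k where
  (G_k)_{ij} = rho(|i - j|), (r_k)_i = rho(i), i,j = 1..k.
Equivalently, Durbin-Levinson gives phi_{kk} iteratively:
  phi_{11} = rho(1)
  phi_{kk} = [rho(k) - sum_{j=1..k-1} phi_{k-1,j} rho(k-j)]
            / [1 - sum_{j=1..k-1} phi_{k-1,j} rho(j)],
  phi_{k,j} = phi_{k-1,j} - phi_{kk} phi_{k-1,k-j},  j = 1..k-1.
Step k = 1:
  phi_11 = rho(1) = -0.5966.
Step k = 2:
  phi_22 = [rho(2) - phi_11 rho(1)] / [1 - phi_11 rho(1)] = [0.6539 - (-0.5966)(-0.5966)] / [1 - (-0.5966)(-0.5966)]
         = 0.29796844 / 0.64406844 = 0.462635.
  Update: phi_21 = phi_11 - phi_22 phi_11 = -0.5966 - (0.462635)(-0.5966) = -0.320592.
Step k = 3:
  phi_33 = [rho(3) - phi_21 rho(2) - phi_22 rho(1)] / [1 - phi_21 rho(1) - phi_22 rho(2)]
    numerator   = -0.6415 - (-0.320592)(0.6539) - (0.462635)(-0.5966) = -0.15585693
    denominator = 1 - (-0.320592)(-0.5966) - (0.462635)(0.6539) = 0.50621789
  phi_33 = -0.15585693 / 0.50621789 = -0.3079.
Therefore phi_{33} = -0.3079.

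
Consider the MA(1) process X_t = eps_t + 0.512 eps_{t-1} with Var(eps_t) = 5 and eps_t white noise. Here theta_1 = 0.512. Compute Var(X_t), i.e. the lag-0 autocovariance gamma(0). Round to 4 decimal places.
\gamma(0) = 6.3107

For an MA(q) process X_t = eps_t + sum_i theta_i eps_{t-i} with
Var(eps_t) = sigma^2, the variance is
  gamma(0) = sigma^2 * (1 + sum_i theta_i^2).
  sum_i theta_i^2 = (0.512)^2 = 0.262144.
  gamma(0) = 5 * (1 + 0.262144) = 5 * 1.262144 = 6.31072, which rounds to 6.3107.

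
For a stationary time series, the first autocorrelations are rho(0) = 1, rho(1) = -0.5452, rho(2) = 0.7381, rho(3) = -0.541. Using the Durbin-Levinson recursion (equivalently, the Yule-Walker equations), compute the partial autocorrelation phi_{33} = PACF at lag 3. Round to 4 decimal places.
\phi_{33} = -0.1150

The PACF at lag k is phi_{kk}, the last component of the solution
to the Yule-Walker system G_k phi = r_k where
  (G_k)_{ij} = rho(|i - j|), (r_k)_i = rho(i), i,j = 1..k.
Equivalently, Durbin-Levinson gives phi_{kk} iteratively:
  phi_{11} = rho(1)
  phi_{kk} = [rho(k) - sum_{j=1..k-1} phi_{k-1,j} rho(k-j)]
            / [1 - sum_{j=1..k-1} phi_{k-1,j} rho(j)],
  phi_{k,j} = phi_{k-1,j} - phi_{kk} phi_{k-1,k-j},  j = 1..k-1.
Step k = 1:
  phi_11 = rho(1) = -0.5452.
Step k = 2:
  phi_22 = [rho(2) - phi_11 rho(1)] / [1 - phi_11 rho(1)] = [0.7381 - (-0.5452)(-0.5452)] / [1 - (-0.5452)(-0.5452)]
         = 0.44085696 / 0.70275696 = 0.627325.
  Update: phi_21 = phi_11 - phi_22 phi_11 = -0.5452 - (0.627325)(-0.5452) = -0.203182.
Step k = 3:
  phi_33 = [rho(3) - phi_21 rho(2) - phi_22 rho(1)] / [1 - phi_21 rho(1) - phi_22 rho(2)]
    numerator   = -0.541 - (-0.203182)(0.7381) - (0.627325)(-0.5452) = -0.04901348
    denominator = 1 - (-0.203182)(-0.5452) - (0.627325)(0.7381) = 0.4261964
  phi_33 = -0.04901348 / 0.4261964 = -0.115.
Therefore phi_{33} = -0.1150.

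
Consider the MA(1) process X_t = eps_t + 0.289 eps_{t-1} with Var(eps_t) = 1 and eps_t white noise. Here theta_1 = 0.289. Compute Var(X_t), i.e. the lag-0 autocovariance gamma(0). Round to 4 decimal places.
\gamma(0) = 1.0835

For an MA(q) process X_t = eps_t + sum_i theta_i eps_{t-i} with
Var(eps_t) = sigma^2, the variance is
  gamma(0) = sigma^2 * (1 + sum_i theta_i^2).
  sum_i theta_i^2 = (0.289)^2 = 0.083521.
  gamma(0) = 1 * (1 + 0.083521) = 1 * 1.083521 = 1.083521, which rounds to 1.0835.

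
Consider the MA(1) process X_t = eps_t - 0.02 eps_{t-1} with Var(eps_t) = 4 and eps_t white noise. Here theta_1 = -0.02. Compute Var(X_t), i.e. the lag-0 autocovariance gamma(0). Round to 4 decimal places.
\gamma(0) = 4.0016

For an MA(q) process X_t = eps_t + sum_i theta_i eps_{t-i} with
Var(eps_t) = sigma^2, the variance is
  gamma(0) = sigma^2 * (1 + sum_i theta_i^2).
  sum_i theta_i^2 = (-0.02)^2 = 0.0004.
  gamma(0) = 4 * (1 + 0.0004) = 4 * 1.0004 = 4.0016.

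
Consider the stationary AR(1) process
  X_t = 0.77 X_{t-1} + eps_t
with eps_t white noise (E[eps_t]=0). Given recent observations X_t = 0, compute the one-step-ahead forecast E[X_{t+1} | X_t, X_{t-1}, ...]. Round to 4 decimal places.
E[X_{t+1} \mid \mathcal F_t] = 0.0000

For an AR(p) model X_t = c + sum_i phi_i X_{t-i} + eps_t, the
one-step-ahead conditional mean is
  E[X_{t+1} | X_t, ...] = c + sum_i phi_i X_{t+1-i}.
Substitute known values:
  E[X_{t+1} | ...] = (0.77) * (0)
                   = 0.0000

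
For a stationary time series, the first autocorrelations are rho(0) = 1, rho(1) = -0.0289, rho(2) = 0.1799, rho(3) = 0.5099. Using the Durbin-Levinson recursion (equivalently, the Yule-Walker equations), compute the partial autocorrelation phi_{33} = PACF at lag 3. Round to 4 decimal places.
\phi_{33} = 0.5370

The PACF at lag k is phi_{kk}, the last component of the solution
to the Yule-Walker system G_k phi = r_k where
  (G_k)_{ij} = rho(|i - j|), (r_k)_i = rho(i), i,j = 1..k.
Equivalently, Durbin-Levinson gives phi_{kk} iteratively:
  phi_{11} = rho(1)
  phi_{kk} = [rho(k) - sum_{j=1..k-1} phi_{k-1,j} rho(k-j)]
            / [1 - sum_{j=1..k-1} phi_{k-1,j} rho(j)],
  phi_{k,j} = phi_{k-1,j} - phi_{kk} phi_{k-1,k-j},  j = 1..k-1.
Step k = 1:
  phi_11 = rho(1) = -0.0289.
Step k = 2:
  phi_22 = [rho(2) - phi_11 rho(1)] / [1 - phi_11 rho(1)] = [0.1799 - (-0.0289)(-0.0289)] / [1 - (-0.0289)(-0.0289)]
         = 0.17906479 / 0.99916479 = 0.179214.
  Update: phi_21 = phi_11 - phi_22 phi_11 = -0.0289 - (0.179214)(-0.0289) = -0.023721.
Step k = 3:
  phi_33 = [rho(3) - phi_21 rho(2) - phi_22 rho(1)] / [1 - phi_21 rho(1) - phi_22 rho(2)]
    numerator   = 0.5099 - (-0.023721)(0.1799) - (0.179214)(-0.0289) = 0.51934665
    denominator = 1 - (-0.023721)(-0.0289) - (0.179214)(0.1799) = 0.96707379
  phi_33 = 0.51934665 / 0.96707379 = 0.537.
Therefore phi_{33} = 0.5370.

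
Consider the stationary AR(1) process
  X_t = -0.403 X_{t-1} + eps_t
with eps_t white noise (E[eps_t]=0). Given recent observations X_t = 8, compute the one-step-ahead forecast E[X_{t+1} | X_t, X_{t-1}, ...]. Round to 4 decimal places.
E[X_{t+1} \mid \mathcal F_t] = -3.2240

For an AR(p) model X_t = c + sum_i phi_i X_{t-i} + eps_t, the
one-step-ahead conditional mean is
  E[X_{t+1} | X_t, ...] = c + sum_i phi_i X_{t+1-i}.
Substitute known values:
  E[X_{t+1} | ...] = (-0.403) * (8)
                   = -3.2240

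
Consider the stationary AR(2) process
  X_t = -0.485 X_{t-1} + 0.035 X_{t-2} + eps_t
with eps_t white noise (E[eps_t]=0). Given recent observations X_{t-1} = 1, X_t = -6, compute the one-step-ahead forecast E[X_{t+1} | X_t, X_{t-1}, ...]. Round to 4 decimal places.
E[X_{t+1} \mid \mathcal F_t] = 2.9450

For an AR(p) model X_t = c + sum_i phi_i X_{t-i} + eps_t, the
one-step-ahead conditional mean is
  E[X_{t+1} | X_t, ...] = c + sum_i phi_i X_{t+1-i}.
Substitute known values:
  E[X_{t+1} | ...] = (-0.485) * (-6) + (0.035) * (1)
                   = 2.9450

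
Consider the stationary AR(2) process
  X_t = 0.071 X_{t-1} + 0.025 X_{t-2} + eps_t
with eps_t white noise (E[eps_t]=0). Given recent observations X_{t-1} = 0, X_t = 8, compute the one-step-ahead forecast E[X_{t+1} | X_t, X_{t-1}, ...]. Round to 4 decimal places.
E[X_{t+1} \mid \mathcal F_t] = 0.5680

For an AR(p) model X_t = c + sum_i phi_i X_{t-i} + eps_t, the
one-step-ahead conditional mean is
  E[X_{t+1} | X_t, ...] = c + sum_i phi_i X_{t+1-i}.
Substitute known values:
  E[X_{t+1} | ...] = (0.071) * (8) + (0.025) * (0)
                   = 0.5680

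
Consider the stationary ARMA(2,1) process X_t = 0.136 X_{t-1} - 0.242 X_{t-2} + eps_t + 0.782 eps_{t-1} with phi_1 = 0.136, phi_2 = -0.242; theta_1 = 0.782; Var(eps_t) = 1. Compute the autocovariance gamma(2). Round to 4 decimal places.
\gamma(2) = -0.3497

Multiply the model equation by X_{t-k} and take expectations. With theta_0 = psi_0 = 1 and psi_j the MA(infinity) weights, this gives
  gamma(k) - sum_i phi_i gamma(k-i) = c_k,
  c_k = sigma^2 * sum_{j=k..q} theta_j psi_{j-k}   (c_k = 0 for k > q),
using gamma(-m) = gamma(m).
psi-weights needed (psi_j = theta_j + sum_i phi_i psi_{j-i}):
  psi_1 = theta_1 + phi_1 = 0.782 + (0.136) = 0.918
Right-hand sides:
  c_0 = sigma^2 (1 + theta_1 psi_1) = 1 * (1 + (0.782)(0.918)) = 1 * 1.717876 = 1.717876
  c_1 = sigma^2 theta_1 = 1 * (0.782) = 0.782
  c_2 = 0
Equations for k = 0, 1, 2 (AR order 2, c_2 = 0):
  (E0) gamma(0) = phi_1 gamma(1) + phi_2 gamma(2) + c_0
  (E1) gamma(1) = phi_1 gamma(0) + phi_2 gamma(1) + c_1
  (E2) gamma(2) = phi_1 gamma(1) + phi_2 gamma(0)
From (E1): gamma(1) = A gamma(0) + B with
  A = phi_1 / (1 - phi_2) = 0.136 / 1.242 = 0.109501,   B = c_1 / (1 - phi_2) = 0.782 / 1.242 = 0.62963.
Insert (E2) into (E0): gamma(0) (1 - phi_2^2) = phi_1 (1 + phi_2) gamma(1) + c_0.
  phi_1 (1 + phi_2) = (0.136)(0.758) = 0.103088,   1 - phi_2^2 = 0.941436.
Replace gamma(1) by A gamma(0) + B and collect gamma(0):
  gamma(0) [0.941436 - (0.103088)(0.109501)] = (0.103088)(0.62963) + 1.717876
  gamma(0) * 0.930148 = 1.782783
  gamma(0) = 1.782783 / 0.930148 = 1.916667.
  gamma(1) = A gamma(0) + B = (0.109501)(1.916667) + (0.62963) = 0.839506.
  gamma(2) = phi_1 gamma(1) + phi_2 gamma(0) = (0.136)(0.839506) + (-0.242)(1.916667) = -0.34966.
Therefore gamma(2) = -0.3497 (to 4 decimal places).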